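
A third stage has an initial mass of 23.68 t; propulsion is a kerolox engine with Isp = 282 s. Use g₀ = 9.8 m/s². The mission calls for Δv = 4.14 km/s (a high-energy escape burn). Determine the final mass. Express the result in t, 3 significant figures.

final mass ≈ 5.29 t

v_e = Isp · g₀ = 282 × 9.8 = 2763.6 m/s.
From the ideal rocket equation, m₀/m_f = exp(Δv / v_e) = exp(4140 / 2763.6) = exp(1.4980) = 4.4729.
m_f = m₀ / 4.4729 = 23.68 / 4.4729 = 5.2941 t.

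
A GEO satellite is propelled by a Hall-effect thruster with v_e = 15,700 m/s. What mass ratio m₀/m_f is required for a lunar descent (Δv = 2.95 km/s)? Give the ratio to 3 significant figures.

mass ratio ≈ 1.21

m₀/m_f = exp(Δv / v_e) = exp(2950 / 15700.0) = exp(0.1879) = 1.2067.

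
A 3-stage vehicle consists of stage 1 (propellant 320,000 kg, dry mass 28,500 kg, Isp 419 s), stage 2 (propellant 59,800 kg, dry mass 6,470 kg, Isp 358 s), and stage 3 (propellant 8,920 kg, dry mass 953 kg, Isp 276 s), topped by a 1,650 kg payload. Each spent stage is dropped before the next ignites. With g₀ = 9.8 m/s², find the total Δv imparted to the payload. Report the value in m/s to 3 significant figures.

Ignition mass of stage 1 = 320,000+28,500 + 59,800+6,470 + 8,920+953 + 1,650 = 426,293 kg.
Stage 1: m₀ = 426,293 kg, m_f = 426,293 − 320,000 = 106,293 kg; Δv = 419×9.8×ln(4.011) = 4106.2×1.3889 ≈ 5703 m/s.
Stage 2: m₀ = 77,793 kg, m_f = 77,793 − 59,800 = 17,993 kg; Δv = 358×9.8×ln(4.324) = 3508.4×1.4641 ≈ 5137 m/s.
Stage 3: m₀ = 11,523 kg, m_f = 11,523 − 8,920 = 2,603 kg; Δv = 276×9.8×ln(4.427) = 2704.8×1.4877 ≈ 4024 m/s.
Total Δv = 5703 + 5137 + 4024 = 14864 m/s.

Δv ≈ 14900 m/s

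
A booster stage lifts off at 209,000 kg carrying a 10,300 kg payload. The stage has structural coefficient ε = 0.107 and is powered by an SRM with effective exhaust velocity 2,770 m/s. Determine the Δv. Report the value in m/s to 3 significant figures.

Stage wet mass = m₀ − payload = 209,000 − 10,300 = 198,700 kg.
Stage dry mass = ε × stage wet mass = 0.107 × 198,700 = 21,260.9 kg.
Burnout mass m_f = stage dry + payload = 21,260.9 + 10,300 = 31,560.9 kg.
From the ideal rocket equation, Δv = v_e · ln(209,000/31,560.9) = 2770.0 × ln(6.622) = 2770.0 × 1.8904 ≈ 5236 m/s.

Δv ≈ 5240 m/s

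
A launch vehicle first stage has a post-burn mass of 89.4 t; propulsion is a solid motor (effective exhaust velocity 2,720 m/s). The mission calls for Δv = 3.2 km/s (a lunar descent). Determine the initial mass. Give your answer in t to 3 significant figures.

Rocket equation: m₀/m_f = exp(Δv / v_e) = exp(3200 / 2720.0) = exp(1.1765) = 3.2429.
m₀ = m_f × 3.2429 = 89.4 × 3.2429 = 289.915 t.

initial mass ≈ 290 t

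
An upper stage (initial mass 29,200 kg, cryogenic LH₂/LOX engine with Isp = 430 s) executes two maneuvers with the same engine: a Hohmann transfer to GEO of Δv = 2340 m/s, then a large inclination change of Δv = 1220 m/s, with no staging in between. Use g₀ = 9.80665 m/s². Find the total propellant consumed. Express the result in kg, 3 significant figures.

total propellant consumed ≈ 16600 kg

v_e = Isp · g₀ = 430 × 9.80665 = 4216.9 m/s.
After the first burn: m = 29200 × exp(−2340/4216.9) = 29200 × 0.57412 = 16,764.3 kg.
After the second burn: m = 16,764.3 × exp(−1220/4216.9) = 16,764.3 × 0.74878 = 12,552.8 kg.
Total propellant = m₀ − m_final = 29200 − 12,552.8 = 16,647.2 kg.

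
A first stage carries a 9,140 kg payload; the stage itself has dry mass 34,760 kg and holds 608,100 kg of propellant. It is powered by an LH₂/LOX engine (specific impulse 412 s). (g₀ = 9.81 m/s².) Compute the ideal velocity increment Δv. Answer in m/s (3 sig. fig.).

v_e = Isp · g₀ = 412 × 9.81 = 4041.7 m/s.
m₀ = payload + dry + propellant = 9,140 + 34,760 + 608,100 = 652,000 kg.
m_f = payload + dry = 9,140 + 34,760 = 43,900 kg.
Using Δv = v_e ln(m₀/m_f): Δv = v_e · ln(m₀/m_f) = 4041.7 × ln(14.85) = 4041.7 × 2.6981 ≈ 10905.1 m/s.

Δv ≈ 10900 m/s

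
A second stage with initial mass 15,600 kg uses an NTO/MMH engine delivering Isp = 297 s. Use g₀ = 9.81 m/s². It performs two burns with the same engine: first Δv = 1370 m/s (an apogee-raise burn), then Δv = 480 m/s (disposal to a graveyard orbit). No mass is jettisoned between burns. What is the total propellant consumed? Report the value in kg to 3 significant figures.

total propellant consumed ≈ 7330 kg

v_e = Isp · g₀ = 297 × 9.81 = 2913.6 m/s.
After the first burn: m = 15600 × exp(−1370/2913.6) = 15600 × 0.62487 = 9,747.97 kg.
After the second burn: m = 9,747.97 × exp(−480/2913.6) = 9,747.97 × 0.84811 = 8,267.35 kg.
Total propellant = m₀ − m_final = 15600 − 8,267.35 = 7,332.65 kg.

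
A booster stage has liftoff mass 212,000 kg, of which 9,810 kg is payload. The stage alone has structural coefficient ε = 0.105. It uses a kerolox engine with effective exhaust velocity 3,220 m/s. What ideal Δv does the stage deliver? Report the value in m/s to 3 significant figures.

Stage wet mass = m₀ − payload = 212,000 − 9,810 = 202,190 kg.
Stage dry mass = ε × stage wet mass = 0.105 × 202,190 = 21,230 kg.
Burnout mass m_f = stage dry + payload = 21,230 + 9,810 = 31,040 kg.
Using Δv = v_e ln(m₀/m_f): Δv = v_e · ln(212,000/31,040) = 3220.0 × ln(6.83) = 3220.0 × 1.9213 ≈ 6187 m/s.

Δv ≈ 6190 m/s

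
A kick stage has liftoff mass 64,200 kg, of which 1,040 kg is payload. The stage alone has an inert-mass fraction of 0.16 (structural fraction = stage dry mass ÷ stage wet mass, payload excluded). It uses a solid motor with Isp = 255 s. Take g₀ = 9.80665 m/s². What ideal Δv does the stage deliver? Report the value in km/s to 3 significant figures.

Δv ≈ 4.38 km/s

Stage wet mass = m₀ − payload = 64,200 − 1,040 = 63,160 kg.
Stage dry mass = ε × stage wet mass = 0.16 × 63,160 = 10,105.6 kg.
Burnout mass m_f = stage dry + payload = 10,105.6 + 1,040 = 11,145.6 kg.
v_e = Isp · g₀ = 255 × 9.80665 = 2500.7 m/s.
From the ideal rocket equation, Δv = v_e · ln(64,200/11,145.6) = 2500.7 × ln(5.76) = 2500.7 × 1.7510 ≈ 4379 m/s.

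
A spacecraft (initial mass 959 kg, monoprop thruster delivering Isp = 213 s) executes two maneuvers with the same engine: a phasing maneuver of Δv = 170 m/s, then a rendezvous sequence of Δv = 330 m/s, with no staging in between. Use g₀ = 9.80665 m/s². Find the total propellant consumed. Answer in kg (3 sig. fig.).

v_e = Isp · g₀ = 213 × 9.80665 = 2088.8 m/s.
After the first burn: m = 959 × exp(−170/2088.8) = 959 × 0.92184 = 884.045 kg.
After the second burn: m = 884.045 × exp(−330/2088.8) = 884.045 × 0.85386 = 754.851 kg.
Total propellant = m₀ − m_final = 959 − 754.851 = 204.149 kg.

total propellant consumed ≈ 204 kg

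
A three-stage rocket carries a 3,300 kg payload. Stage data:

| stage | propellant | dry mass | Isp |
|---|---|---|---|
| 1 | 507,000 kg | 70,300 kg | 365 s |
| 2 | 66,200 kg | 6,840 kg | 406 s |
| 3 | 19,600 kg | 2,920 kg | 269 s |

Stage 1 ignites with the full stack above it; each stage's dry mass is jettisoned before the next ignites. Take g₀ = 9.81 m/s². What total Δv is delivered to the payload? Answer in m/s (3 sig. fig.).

Δv ≈ 13100 m/s

Ignition mass of stage 1 = 507,000+70,300 + 66,200+6,840 + 19,600+2,920 + 3,300 = 676,160 kg.
Stage 1: m₀ = 676,160 kg, m_f = 676,160 − 507,000 = 169,160 kg; Δv = 365×9.81×ln(3.997) = 3580.7×1.3856 ≈ 4961 m/s.
Stage 2: m₀ = 98,860 kg, m_f = 98,860 − 66,200 = 32,660 kg; Δv = 406×9.81×ln(3.027) = 3982.9×1.1076 ≈ 4411 m/s.
Stage 3: m₀ = 25,820 kg, m_f = 25,820 − 19,600 = 6,220 kg; Δv = 269×9.81×ln(4.151) = 2638.9×1.4234 ≈ 3756 m/s.
Total Δv = 4961 + 4411 + 3756 = 13128 m/s.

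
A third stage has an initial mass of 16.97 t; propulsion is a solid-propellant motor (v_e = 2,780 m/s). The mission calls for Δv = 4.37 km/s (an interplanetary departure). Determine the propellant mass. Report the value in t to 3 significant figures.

m₀/m_f = exp(Δv / v_e) = exp(4370 / 2780.0) = exp(1.5719) = 4.8160.
m_f = 16.97 / 4.8160 = 3.52367 t, so propellant = m₀ − m_f = 16.97 − 3.52367 = 13.44633 t.

propellant mass ≈ 13.4 t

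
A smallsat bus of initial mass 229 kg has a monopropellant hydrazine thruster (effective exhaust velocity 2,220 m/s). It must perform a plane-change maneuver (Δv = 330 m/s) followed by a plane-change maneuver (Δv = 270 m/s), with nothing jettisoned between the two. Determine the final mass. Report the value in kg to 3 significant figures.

final mass ≈ 175 kg

After the first burn: m = 229 × exp(−330/2220.0) = 229 × 0.86187 = 197.368 kg.
After the second burn: m = 197.368 × exp(−270/2220.0) = 197.368 × 0.88548 = 174.765 kg.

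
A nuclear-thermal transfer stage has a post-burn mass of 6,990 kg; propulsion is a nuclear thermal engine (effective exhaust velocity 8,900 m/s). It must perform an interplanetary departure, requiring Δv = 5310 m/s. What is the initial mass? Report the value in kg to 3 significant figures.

initial mass ≈ 12700 kg

m₀/m_f = exp(Δv / v_e) = exp(5310 / 8900.0) = exp(0.5966) = 1.8160.
m₀ = m_f × 1.8160 = 6,990 × 1.8160 = 12,693.8 kg.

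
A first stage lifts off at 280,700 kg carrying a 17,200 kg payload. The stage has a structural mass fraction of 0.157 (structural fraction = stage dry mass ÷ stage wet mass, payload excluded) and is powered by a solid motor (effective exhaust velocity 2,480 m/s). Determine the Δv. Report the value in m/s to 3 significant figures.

Δv ≈ 3890 m/s

Stage wet mass = m₀ − payload = 280,700 − 17,200 = 263,500 kg.
Stage dry mass = ε × stage wet mass = 0.157 × 263,500 = 41,369.5 kg.
Burnout mass m_f = stage dry + payload = 41,369.5 + 17,200 = 58,569.5 kg.
Δv = v_e · ln(280,700/58,569.5) = 2480.0 × ln(4.793) = 2480.0 × 1.5671 ≈ 3886 m/s.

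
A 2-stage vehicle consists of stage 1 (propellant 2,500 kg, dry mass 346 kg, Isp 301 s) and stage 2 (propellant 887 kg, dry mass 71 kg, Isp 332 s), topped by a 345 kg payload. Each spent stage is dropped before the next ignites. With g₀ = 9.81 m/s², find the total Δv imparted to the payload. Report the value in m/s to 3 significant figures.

Ignition mass of stage 1 = 2,500+346 + 887+71 + 345 = 4,149 kg.
Stage 1: m₀ = 4,149 kg, m_f = 4,149 − 2,500 = 1,649 kg; Δv = 301×9.81×ln(2.516) = 2952.8×0.9227 ≈ 2725 m/s.
Stage 2: m₀ = 1,303 kg, m_f = 1,303 − 887 = 416 kg; Δv = 332×9.81×ln(3.132) = 3256.9×1.1417 ≈ 3719 m/s.
Total Δv = 2725 + 3719 = 6444 m/s.

Δv ≈ 6440 m/s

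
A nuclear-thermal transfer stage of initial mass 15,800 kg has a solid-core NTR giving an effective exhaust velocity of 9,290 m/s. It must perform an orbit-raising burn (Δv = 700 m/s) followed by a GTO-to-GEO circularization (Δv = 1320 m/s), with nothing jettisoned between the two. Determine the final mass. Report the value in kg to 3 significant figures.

After the first burn: m = 15800 × exp(−700/9290.0) = 15800 × 0.92742 = 14,653.2 kg.
After the second burn: m = 14,653.2 × exp(−1320/9290.0) = 14,653.2 × 0.86754 = 12,712.2 kg.

final mass ≈ 12700 kg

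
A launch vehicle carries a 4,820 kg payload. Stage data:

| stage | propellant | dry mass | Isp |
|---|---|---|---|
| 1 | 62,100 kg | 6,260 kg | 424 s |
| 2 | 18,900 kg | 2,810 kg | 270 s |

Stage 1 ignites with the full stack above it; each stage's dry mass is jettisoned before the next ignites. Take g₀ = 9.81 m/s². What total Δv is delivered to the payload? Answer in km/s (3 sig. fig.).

Ignition mass of stage 1 = 62,100+6,260 + 18,900+2,810 + 4,820 = 94,890 kg.
Stage 1: m₀ = 94,890 kg, m_f = 94,890 − 62,100 = 32,790 kg; Δv = 424×9.81×ln(2.894) = 4159.4×1.0626 ≈ 4420 m/s.
Stage 2: m₀ = 26,530 kg, m_f = 26,530 − 18,900 = 7,630 kg; Δv = 270×9.81×ln(3.477) = 2648.7×1.2462 ≈ 3301 m/s.
Total Δv = 4420 + 3301 = 7721 m/s.

Δv ≈ 7.72 km/s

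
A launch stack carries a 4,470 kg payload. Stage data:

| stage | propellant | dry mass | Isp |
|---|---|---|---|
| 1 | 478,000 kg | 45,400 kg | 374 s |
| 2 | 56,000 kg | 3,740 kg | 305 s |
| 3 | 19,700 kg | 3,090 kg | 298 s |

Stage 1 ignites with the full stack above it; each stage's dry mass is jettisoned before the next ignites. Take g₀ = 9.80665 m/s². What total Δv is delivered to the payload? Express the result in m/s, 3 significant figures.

Ignition mass of stage 1 = 478,000+45,400 + 56,000+3,740 + 19,700+3,090 + 4,470 = 610,400 kg.
Stage 1: m₀ = 610,400 kg, m_f = 610,400 − 478,000 = 132,400 kg; Δv = 374×9.80665×ln(4.61) = 3667.7×1.5283 ≈ 5605 m/s.
Stage 2: m₀ = 87,000 kg, m_f = 87,000 − 56,000 = 31,000 kg; Δv = 305×9.80665×ln(2.806) = 2991.0×1.0319 ≈ 3087 m/s.
Stage 3: m₀ = 27,260 kg, m_f = 27,260 − 19,700 = 7,560 kg; Δv = 298×9.80665×ln(3.606) = 2922.4×1.2825 ≈ 3748 m/s.
Total Δv = 5605 + 3087 + 3748 = 12440 m/s.

Δv ≈ 12400 m/s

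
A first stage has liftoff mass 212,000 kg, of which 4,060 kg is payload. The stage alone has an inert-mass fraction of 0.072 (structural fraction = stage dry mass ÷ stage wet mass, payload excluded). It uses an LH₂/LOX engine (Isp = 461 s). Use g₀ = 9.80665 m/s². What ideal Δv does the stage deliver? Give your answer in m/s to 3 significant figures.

Stage wet mass = m₀ − payload = 212,000 − 4,060 = 207,940 kg.
Stage dry mass = ε × stage wet mass = 0.072 × 207,940 = 14,971.7 kg.
Burnout mass m_f = stage dry + payload = 14,971.7 + 4,060 = 19,031.7 kg.
v_e = Isp · g₀ = 461 × 9.80665 = 4520.9 m/s.
Using Δv = v_e ln(m₀/m_f): Δv = v_e · ln(212,000/19,031.7) = 4520.9 × ln(11.14) = 4520.9 × 2.4105 ≈ 10897 m/s.

Δv ≈ 10900 m/s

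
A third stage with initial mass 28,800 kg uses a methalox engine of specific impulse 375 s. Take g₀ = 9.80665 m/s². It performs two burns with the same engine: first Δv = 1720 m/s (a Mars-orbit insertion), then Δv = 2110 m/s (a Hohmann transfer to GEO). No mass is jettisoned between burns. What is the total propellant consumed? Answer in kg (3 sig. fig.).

v_e = Isp · g₀ = 375 × 9.80665 = 3677.5 m/s.
After the first burn: m = 28800 × exp(−1720/3677.5) = 28800 × 0.62644 = 18,041.5 kg.
After the second burn: m = 18,041.5 × exp(−2110/3677.5) = 18,041.5 × 0.56340 = 10,164.6 kg.
Total propellant = m₀ − m_final = 28800 − 10,164.6 = 18,635.4 kg.

total propellant consumed ≈ 18600 kg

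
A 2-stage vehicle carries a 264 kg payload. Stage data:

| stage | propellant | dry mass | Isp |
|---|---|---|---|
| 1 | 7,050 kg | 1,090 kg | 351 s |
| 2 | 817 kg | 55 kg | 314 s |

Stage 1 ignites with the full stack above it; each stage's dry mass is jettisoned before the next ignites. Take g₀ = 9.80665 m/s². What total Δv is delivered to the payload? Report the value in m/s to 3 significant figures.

Ignition mass of stage 1 = 7,050+1,090 + 817+55 + 264 = 9,276 kg.
Stage 1: m₀ = 9,276 kg, m_f = 9,276 − 7,050 = 2,226 kg; Δv = 351×9.80665×ln(4.167) = 3442.1×1.4272 ≈ 4913 m/s.
Stage 2: m₀ = 1,136 kg, m_f = 1,136 − 817 = 319 kg; Δv = 314×9.80665×ln(3.561) = 3079.3×1.2701 ≈ 3911 m/s.
Total Δv = 4913 + 3911 = 8824 m/s.

Δv ≈ 8820 m/s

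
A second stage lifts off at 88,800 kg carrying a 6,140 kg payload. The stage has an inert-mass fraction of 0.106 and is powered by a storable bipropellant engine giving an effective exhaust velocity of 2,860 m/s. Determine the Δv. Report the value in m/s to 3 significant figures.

Stage wet mass = m₀ − payload = 88,800 − 6,140 = 82,660 kg.
Stage dry mass = ε × stage wet mass = 0.106 × 82,660 = 8,761.96 kg.
Burnout mass m_f = stage dry + payload = 8,761.96 + 6,140 = 14,901.96 kg.
Δv = v_e · ln(88,800/14,901.96) = 2860.0 × ln(5.959) = 2860.0 × 1.7849 ≈ 5105 m/s.

Δv ≈ 5100 m/s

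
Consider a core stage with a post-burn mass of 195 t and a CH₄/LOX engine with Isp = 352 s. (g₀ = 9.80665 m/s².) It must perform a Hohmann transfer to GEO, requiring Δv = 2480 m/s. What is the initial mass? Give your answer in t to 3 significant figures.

v_e = Isp · g₀ = 352 × 9.80665 = 3451.9 m/s.
By the Tsiolkovsky rocket equation, m₀/m_f = exp(Δv / v_e) = exp(2480 / 3451.9) = exp(0.7184) = 2.0512.
m₀ = m_f × 2.0512 = 195 × 2.0512 = 399.984 t.

initial mass ≈ 400 t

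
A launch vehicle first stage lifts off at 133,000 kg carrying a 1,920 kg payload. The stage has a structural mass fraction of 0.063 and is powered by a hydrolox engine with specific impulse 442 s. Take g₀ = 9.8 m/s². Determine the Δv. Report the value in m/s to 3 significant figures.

Stage wet mass = m₀ − payload = 133,000 − 1,920 = 131,080 kg.
Stage dry mass = ε × stage wet mass = 0.063 × 131,080 = 8,258.04 kg.
Burnout mass m_f = stage dry + payload = 8,258.04 + 1,920 = 10,178.04 kg.
v_e = Isp · g₀ = 442 × 9.8 = 4331.6 m/s.
Rocket equation: Δv = v_e · ln(133,000/10,178.04) = 4331.6 × ln(13.07) = 4331.6 × 2.5701 ≈ 11133 m/s.

Δv ≈ 11100 m/s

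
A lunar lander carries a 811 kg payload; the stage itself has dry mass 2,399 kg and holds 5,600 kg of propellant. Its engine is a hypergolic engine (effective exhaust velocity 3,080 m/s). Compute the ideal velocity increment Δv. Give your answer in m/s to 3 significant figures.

Δv ≈ 3110 m/s

m₀ = payload + dry + propellant = 811 + 2,399 + 5,600 = 8,810 kg.
m_f = payload + dry = 811 + 2,399 = 3,210 kg.
From the ideal rocket equation, Δv = v_e · ln(m₀/m_f) = 3080.0 × ln(2.745) = 3080.0 × 1.0096 ≈ 3109.6 m/s.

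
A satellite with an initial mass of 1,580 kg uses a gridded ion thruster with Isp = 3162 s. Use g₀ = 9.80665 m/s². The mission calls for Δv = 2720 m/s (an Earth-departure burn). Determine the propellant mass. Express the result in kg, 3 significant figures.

propellant mass ≈ 133 kg

v_e = Isp · g₀ = 3162 × 9.80665 = 31008.6 m/s.
From the ideal rocket equation, m₀/m_f = exp(Δv / v_e) = exp(2720 / 31008.6) = exp(0.0877) = 1.0917.
m_f = 1,580 / 1.0917 = 1,447.28 kg, so propellant = m₀ − m_f = 1,580 − 1,447.28 = 132.72 kg.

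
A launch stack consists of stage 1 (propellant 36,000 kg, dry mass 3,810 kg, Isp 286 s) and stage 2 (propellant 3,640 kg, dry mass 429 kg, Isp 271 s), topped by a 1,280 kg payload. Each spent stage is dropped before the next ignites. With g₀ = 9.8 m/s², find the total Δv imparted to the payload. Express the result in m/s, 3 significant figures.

Δv ≈ 7500 m/s

Ignition mass of stage 1 = 36,000+3,810 + 3,640+429 + 1,280 = 45,159 kg.
Stage 1: m₀ = 45,159 kg, m_f = 45,159 − 36,000 = 9,159 kg; Δv = 286×9.8×ln(4.931) = 2802.8×1.5955 ≈ 4472 m/s.
Stage 2: m₀ = 5,349 kg, m_f = 5,349 − 3,640 = 1,709 kg; Δv = 271×9.8×ln(3.13) = 2655.8×1.1410 ≈ 3030 m/s.
Total Δv = 4472 + 3030 = 7502 m/s.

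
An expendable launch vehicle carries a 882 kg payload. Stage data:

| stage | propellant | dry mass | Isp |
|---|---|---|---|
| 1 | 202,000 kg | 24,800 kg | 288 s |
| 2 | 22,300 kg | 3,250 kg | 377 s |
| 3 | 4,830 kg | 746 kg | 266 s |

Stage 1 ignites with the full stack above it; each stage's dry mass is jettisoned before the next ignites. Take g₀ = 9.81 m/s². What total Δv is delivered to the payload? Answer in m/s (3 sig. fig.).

Δv ≈ 12300 m/s

Ignition mass of stage 1 = 202,000+24,800 + 22,300+3,250 + 4,830+746 + 882 = 258,808 kg.
Stage 1: m₀ = 258,808 kg, m_f = 258,808 − 202,000 = 56,808 kg; Δv = 288×9.81×ln(4.556) = 2825.3×1.5164 ≈ 4284 m/s.
Stage 2: m₀ = 32,008 kg, m_f = 32,008 − 22,300 = 9,708 kg; Δv = 377×9.81×ln(3.297) = 3698.4×1.1930 ≈ 4412 m/s.
Stage 3: m₀ = 6,458 kg, m_f = 6,458 − 4,830 = 1,628 kg; Δv = 266×9.81×ln(3.967) = 2609.5×1.3780 ≈ 3596 m/s.
Total Δv = 4284 + 4412 + 3596 = 12292 m/s.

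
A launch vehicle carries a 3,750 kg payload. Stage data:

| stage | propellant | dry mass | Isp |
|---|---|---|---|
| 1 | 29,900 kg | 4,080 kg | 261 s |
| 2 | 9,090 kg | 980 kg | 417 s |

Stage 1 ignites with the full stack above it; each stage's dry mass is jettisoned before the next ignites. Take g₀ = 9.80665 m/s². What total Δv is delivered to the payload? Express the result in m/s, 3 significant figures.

Δv ≈ 6900 m/s

Ignition mass of stage 1 = 29,900+4,080 + 9,090+980 + 3,750 = 47,800 kg.
Stage 1: m₀ = 47,800 kg, m_f = 47,800 − 29,900 = 17,900 kg; Δv = 261×9.80665×ln(2.67) = 2559.5×0.9822 ≈ 2514 m/s.
Stage 2: m₀ = 13,820 kg, m_f = 13,820 − 9,090 = 4,730 kg; Δv = 417×9.80665×ln(2.922) = 4089.4×1.0722 ≈ 4385 m/s.
Total Δv = 2514 + 4385 = 6899 m/s.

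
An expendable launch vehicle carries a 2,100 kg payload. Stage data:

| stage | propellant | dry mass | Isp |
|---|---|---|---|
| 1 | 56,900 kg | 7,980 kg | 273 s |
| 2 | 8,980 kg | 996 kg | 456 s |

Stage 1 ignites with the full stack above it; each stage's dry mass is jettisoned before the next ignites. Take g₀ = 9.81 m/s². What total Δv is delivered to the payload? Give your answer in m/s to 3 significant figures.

Ignition mass of stage 1 = 56,900+7,980 + 8,980+996 + 2,100 = 76,956 kg.
Stage 1: m₀ = 76,956 kg, m_f = 76,956 − 56,900 = 20,056 kg; Δv = 273×9.81×ln(3.837) = 2678.1×1.3447 ≈ 3601 m/s.
Stage 2: m₀ = 12,076 kg, m_f = 12,076 − 8,980 = 3,096 kg; Δv = 456×9.81×ln(3.901) = 4473.4×1.3611 ≈ 6089 m/s.
Total Δv = 3601 + 6089 = 9690 m/s.

Δv ≈ 9690 m/s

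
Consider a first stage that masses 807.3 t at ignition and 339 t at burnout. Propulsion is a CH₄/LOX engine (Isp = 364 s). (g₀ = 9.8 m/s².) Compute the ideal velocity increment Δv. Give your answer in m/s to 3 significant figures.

Δv ≈ 3100 m/s

v_e = Isp · g₀ = 364 × 9.8 = 3567.2 m/s.
From the ideal rocket equation, Δv = v_e · ln(m₀/m_f) = 3567.2 × ln(2.381) = 3567.2 × 0.8677 ≈ 3095.2 m/s.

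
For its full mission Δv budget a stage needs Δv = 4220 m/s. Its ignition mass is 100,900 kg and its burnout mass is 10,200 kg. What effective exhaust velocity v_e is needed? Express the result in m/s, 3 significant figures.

v_e ≈ 1840 m/s

ln(m₀/m_f) = ln(100900/10200) = ln(9.892) = 2.2917.
v_e = Δv / ln(m₀/m_f) = 4220 / 2.2917 = 1841.4 m/s.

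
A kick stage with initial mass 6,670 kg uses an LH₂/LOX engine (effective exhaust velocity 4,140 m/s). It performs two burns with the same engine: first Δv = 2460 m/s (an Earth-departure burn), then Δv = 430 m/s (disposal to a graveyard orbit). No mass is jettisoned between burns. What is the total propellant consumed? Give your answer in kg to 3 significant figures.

total propellant consumed ≈ 3350 kg

After the first burn: m = 6670 × exp(−2460/4140.0) = 6670 × 0.55200 = 3,681.84 kg.
After the second burn: m = 3,681.84 × exp(−430/4140.0) = 3,681.84 × 0.90135 = 3,318.63 kg.
Total propellant = m₀ − m_final = 6670 − 3,318.63 = 3,351.37 kg.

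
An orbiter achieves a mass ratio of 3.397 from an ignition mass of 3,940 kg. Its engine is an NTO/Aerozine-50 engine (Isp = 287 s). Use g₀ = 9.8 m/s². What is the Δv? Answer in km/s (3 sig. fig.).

v_e = Isp · g₀ = 287 × 9.8 = 2812.6 m/s.
From the ideal rocket equation, Δv = v_e · ln(3.397) = 2812.6 × 1.2229 ≈ 3439.5 m/s.

Δv ≈ 3.44 km/s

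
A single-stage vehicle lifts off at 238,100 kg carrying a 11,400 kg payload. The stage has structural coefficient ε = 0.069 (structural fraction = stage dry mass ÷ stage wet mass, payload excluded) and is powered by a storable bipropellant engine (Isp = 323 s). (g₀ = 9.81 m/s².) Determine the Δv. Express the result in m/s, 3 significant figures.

Stage wet mass = m₀ − payload = 238,100 − 11,400 = 226,700 kg.
Stage dry mass = ε × stage wet mass = 0.069 × 226,700 = 15,642.3 kg.
Burnout mass m_f = stage dry + payload = 15,642.3 + 11,400 = 27,042.3 kg.
v_e = Isp · g₀ = 323 × 9.81 = 3168.6 m/s.
Using Δv = v_e ln(m₀/m_f): Δv = v_e · ln(238,100/27,042.3) = 3168.6 × ln(8.805) = 3168.6 × 2.1753 ≈ 6893 m/s.

Δv ≈ 6890 m/s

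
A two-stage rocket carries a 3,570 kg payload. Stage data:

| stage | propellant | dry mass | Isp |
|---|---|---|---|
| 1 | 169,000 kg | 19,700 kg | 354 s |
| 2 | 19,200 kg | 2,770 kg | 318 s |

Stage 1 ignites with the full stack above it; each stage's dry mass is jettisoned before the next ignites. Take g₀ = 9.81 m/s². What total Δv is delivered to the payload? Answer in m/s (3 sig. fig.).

Δv ≈ 9750 m/s

Ignition mass of stage 1 = 169,000+19,700 + 19,200+2,770 + 3,570 = 214,240 kg.
Stage 1: m₀ = 214,240 kg, m_f = 214,240 − 169,000 = 45,240 kg; Δv = 354×9.81×ln(4.736) = 3472.7×1.5551 ≈ 5401 m/s.
Stage 2: m₀ = 25,540 kg, m_f = 25,540 − 19,200 = 6,340 kg; Δv = 318×9.81×ln(4.028) = 3119.6×1.3934 ≈ 4347 m/s.
Total Δv = 5401 + 4347 = 9748 m/s.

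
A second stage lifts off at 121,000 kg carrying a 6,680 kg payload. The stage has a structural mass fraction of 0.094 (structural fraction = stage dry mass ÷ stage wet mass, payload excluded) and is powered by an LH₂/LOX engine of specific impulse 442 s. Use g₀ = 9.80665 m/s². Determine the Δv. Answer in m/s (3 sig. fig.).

Stage wet mass = m₀ − payload = 121,000 − 6,680 = 114,320 kg.
Stage dry mass = ε × stage wet mass = 0.094 × 114,320 = 10,746.1 kg.
Burnout mass m_f = stage dry + payload = 10,746.1 + 6,680 = 17,426.1 kg.
v_e = Isp · g₀ = 442 × 9.80665 = 4334.5 m/s.
Δv = v_e · ln(121,000/17,426.1) = 4334.5 × ln(6.944) = 4334.5 × 1.9378 ≈ 8400 m/s.

Δv ≈ 8400 m/s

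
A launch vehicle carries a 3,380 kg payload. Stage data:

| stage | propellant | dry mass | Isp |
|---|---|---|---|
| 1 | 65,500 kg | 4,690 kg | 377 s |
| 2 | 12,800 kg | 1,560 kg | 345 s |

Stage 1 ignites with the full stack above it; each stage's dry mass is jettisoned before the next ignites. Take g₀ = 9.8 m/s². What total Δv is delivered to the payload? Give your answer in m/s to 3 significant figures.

Ignition mass of stage 1 = 65,500+4,690 + 12,800+1,560 + 3,380 = 87,930 kg.
Stage 1: m₀ = 87,930 kg, m_f = 87,930 − 65,500 = 22,430 kg; Δv = 377×9.8×ln(3.92) = 3694.6×1.3661 ≈ 5047 m/s.
Stage 2: m₀ = 17,740 kg, m_f = 17,740 − 12,800 = 4,940 kg; Δv = 345×9.8×ln(3.591) = 3381.0×1.2785 ≈ 4322 m/s.
Total Δv = 5047 + 4322 = 9369 m/s.

Δv ≈ 9370 m/s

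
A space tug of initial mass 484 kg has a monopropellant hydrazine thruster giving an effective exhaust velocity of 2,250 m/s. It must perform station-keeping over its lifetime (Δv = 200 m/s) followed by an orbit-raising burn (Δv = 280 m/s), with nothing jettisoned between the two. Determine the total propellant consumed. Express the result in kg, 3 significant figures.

total propellant consumed ≈ 93.0 kg

After the first burn: m = 484 × exp(−200/2250.0) = 484 × 0.91495 = 442.836 kg.
After the second burn: m = 442.836 × exp(−280/2250.0) = 442.836 × 0.88299 = 391.02 kg.
Total propellant = m₀ − m_final = 484 − 391.02 = 92.98 kg.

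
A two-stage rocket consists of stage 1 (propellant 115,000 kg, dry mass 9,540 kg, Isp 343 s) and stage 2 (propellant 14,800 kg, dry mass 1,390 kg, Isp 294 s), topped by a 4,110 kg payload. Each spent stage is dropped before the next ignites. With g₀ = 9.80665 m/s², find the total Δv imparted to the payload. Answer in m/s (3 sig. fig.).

Δv ≈ 9080 m/s

Ignition mass of stage 1 = 115,000+9,540 + 14,800+1,390 + 4,110 = 144,840 kg.
Stage 1: m₀ = 144,840 kg, m_f = 144,840 − 115,000 = 29,840 kg; Δv = 343×9.80665×ln(4.854) = 3363.7×1.5798 ≈ 5314 m/s.
Stage 2: m₀ = 20,300 kg, m_f = 20,300 − 14,800 = 5,500 kg; Δv = 294×9.80665×ln(3.691) = 2883.2×1.3059 ≈ 3765 m/s.
Total Δv = 5314 + 3765 = 9079 m/s.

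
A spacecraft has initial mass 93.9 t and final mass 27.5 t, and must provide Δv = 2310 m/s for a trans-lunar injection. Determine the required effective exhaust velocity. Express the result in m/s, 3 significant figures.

v_e ≈ 1880 m/s

ln(m₀/m_f) = ln(93900/27500) = ln(3.415) = 1.2280.
Rocket equation: v_e = Δv / ln(m₀/m_f) = 2310 / 1.2280 = 1881.0 m/s.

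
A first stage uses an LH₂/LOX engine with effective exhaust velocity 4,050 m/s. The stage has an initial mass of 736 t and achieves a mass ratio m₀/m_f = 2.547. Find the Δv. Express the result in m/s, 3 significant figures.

Δv ≈ 3790 m/s

Δv = v_e · ln(2.547) = 4050.0 × 0.9349 ≈ 3786.4 m/s.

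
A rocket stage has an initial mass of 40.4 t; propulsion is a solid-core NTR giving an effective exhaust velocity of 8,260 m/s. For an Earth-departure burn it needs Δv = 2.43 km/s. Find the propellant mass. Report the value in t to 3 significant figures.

propellant mass ≈ 10.3 t

Using Δv = v_e ln(m₀/m_f): m₀/m_f = exp(Δv / v_e) = exp(2430 / 8260.0) = exp(0.2942) = 1.3420.
m_f = 40.4 / 1.3420 = 30.1043 t, so propellant = m₀ − m_f = 40.4 − 30.1043 = 10.2957 t.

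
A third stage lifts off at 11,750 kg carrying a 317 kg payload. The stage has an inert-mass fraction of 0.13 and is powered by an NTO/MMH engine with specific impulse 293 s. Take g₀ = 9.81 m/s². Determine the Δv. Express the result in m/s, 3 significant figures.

Stage wet mass = m₀ − payload = 11,750 − 317 = 11,433 kg.
Stage dry mass = ε × stage wet mass = 0.13 × 11,433 = 1,486.29 kg.
Burnout mass m_f = stage dry + payload = 1,486.29 + 317 = 1,803.29 kg.
v_e = Isp · g₀ = 293 × 9.81 = 2874.3 m/s.
By the Tsiolkovsky rocket equation, Δv = v_e · ln(11,750/1,803.29) = 2874.3 × ln(6.516) = 2874.3 × 1.8742 ≈ 5387 m/s.

Δv ≈ 5390 m/s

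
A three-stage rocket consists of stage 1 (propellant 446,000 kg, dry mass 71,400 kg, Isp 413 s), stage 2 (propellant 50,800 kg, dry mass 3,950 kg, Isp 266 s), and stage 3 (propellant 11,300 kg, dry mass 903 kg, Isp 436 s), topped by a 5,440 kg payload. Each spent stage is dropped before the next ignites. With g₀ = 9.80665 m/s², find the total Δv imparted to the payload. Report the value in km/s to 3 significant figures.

Δv ≈ 13.2 km/s

Ignition mass of stage 1 = 446,000+71,400 + 50,800+3,950 + 11,300+903 + 5,440 = 589,793 kg.
Stage 1: m₀ = 589,793 kg, m_f = 589,793 − 446,000 = 143,793 kg; Δv = 413×9.80665×ln(4.102) = 4050.1×1.4114 ≈ 5716 m/s.
Stage 2: m₀ = 72,393 kg, m_f = 72,393 − 50,800 = 21,593 kg; Δv = 266×9.80665×ln(3.353) = 2608.6×1.2097 ≈ 3156 m/s.
Stage 3: m₀ = 17,643 kg, m_f = 17,643 − 11,300 = 6,343 kg; Δv = 436×9.80665×ln(2.781) = 4275.7×1.0230 ≈ 4374 m/s.
Total Δv = 5716 + 3156 + 4374 = 13246 m/s.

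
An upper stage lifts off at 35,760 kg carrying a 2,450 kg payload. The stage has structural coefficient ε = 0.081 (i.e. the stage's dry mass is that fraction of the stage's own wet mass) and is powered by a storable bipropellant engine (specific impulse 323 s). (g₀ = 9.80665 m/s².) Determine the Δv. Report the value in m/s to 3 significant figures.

Δv ≈ 6140 m/s

Stage wet mass = m₀ − payload = 35,760 − 2,450 = 33,310 kg.
Stage dry mass = ε × stage wet mass = 0.081 × 33,310 = 2,698.11 kg.
Burnout mass m_f = stage dry + payload = 2,698.11 + 2,450 = 5,148.11 kg.
v_e = Isp · g₀ = 323 × 9.80665 = 3167.5 m/s.
By the Tsiolkovsky rocket equation, Δv = v_e · ln(35,760/5,148.11) = 3167.5 × ln(6.946) = 3167.5 × 1.9382 ≈ 6139 m/s.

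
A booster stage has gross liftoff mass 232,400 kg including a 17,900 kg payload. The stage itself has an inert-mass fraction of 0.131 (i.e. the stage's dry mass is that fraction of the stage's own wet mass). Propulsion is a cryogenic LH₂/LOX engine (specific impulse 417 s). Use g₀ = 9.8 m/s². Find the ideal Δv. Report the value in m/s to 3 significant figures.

Stage wet mass = m₀ − payload = 232,400 − 17,900 = 214,500 kg.
Stage dry mass = ε × stage wet mass = 0.131 × 214,500 = 28,099.5 kg.
Burnout mass m_f = stage dry + payload = 28,099.5 + 17,900 = 45,999.5 kg.
v_e = Isp · g₀ = 417 × 9.8 = 4086.6 m/s.
Using Δv = v_e ln(m₀/m_f): Δv = v_e · ln(232,400/45,999.5) = 4086.6 × ln(5.052) = 4086.6 × 1.6198 ≈ 6620 m/s.

Δv ≈ 6620 m/s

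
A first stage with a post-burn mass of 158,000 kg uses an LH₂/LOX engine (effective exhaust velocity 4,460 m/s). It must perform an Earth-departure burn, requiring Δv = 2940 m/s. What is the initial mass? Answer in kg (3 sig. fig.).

m₀/m_f = exp(Δv / v_e) = exp(2940 / 4460.0) = exp(0.6592) = 1.9332.
m₀ = m_f × 1.9332 = 158,000 × 1.9332 = 305,446 kg.

initial mass ≈ 305000 kg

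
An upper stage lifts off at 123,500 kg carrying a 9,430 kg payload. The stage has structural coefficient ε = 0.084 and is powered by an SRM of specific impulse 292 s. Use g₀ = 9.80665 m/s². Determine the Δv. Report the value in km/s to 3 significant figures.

Δv ≈ 5.36 km/s

Stage wet mass = m₀ − payload = 123,500 − 9,430 = 114,070 kg.
Stage dry mass = ε × stage wet mass = 0.084 × 114,070 = 9,581.88 kg.
Burnout mass m_f = stage dry + payload = 9,581.88 + 9,430 = 19,011.88 kg.
v_e = Isp · g₀ = 292 × 9.80665 = 2863.5 m/s.
From the ideal rocket equation, Δv = v_e · ln(123,500/19,011.88) = 2863.5 × ln(6.496) = 2863.5 × 1.8712 ≈ 5358 m/s.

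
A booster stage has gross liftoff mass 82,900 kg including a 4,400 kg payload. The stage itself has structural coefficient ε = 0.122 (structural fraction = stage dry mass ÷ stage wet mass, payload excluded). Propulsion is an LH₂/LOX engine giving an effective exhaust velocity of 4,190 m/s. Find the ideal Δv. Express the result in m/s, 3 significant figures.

Δv ≈ 7460 m/s

Stage wet mass = m₀ − payload = 82,900 − 4,400 = 78,500 kg.
Stage dry mass = ε × stage wet mass = 0.122 × 78,500 = 9,577 kg.
Burnout mass m_f = stage dry + payload = 9,577 + 4,400 = 13,977 kg.
Using Δv = v_e ln(m₀/m_f): Δv = v_e · ln(82,900/13,977) = 4190.0 × ln(5.931) = 4190.0 × 1.7802 ≈ 7459 m/s.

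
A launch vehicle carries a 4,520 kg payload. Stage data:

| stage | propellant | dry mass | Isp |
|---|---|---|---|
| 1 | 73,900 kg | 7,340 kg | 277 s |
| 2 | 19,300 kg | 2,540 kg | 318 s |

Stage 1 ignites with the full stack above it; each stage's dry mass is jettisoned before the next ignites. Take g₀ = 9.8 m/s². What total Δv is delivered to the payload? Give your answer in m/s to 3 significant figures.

Δv ≈ 7260 m/s

Ignition mass of stage 1 = 73,900+7,340 + 19,300+2,540 + 4,520 = 107,600 kg.
Stage 1: m₀ = 107,600 kg, m_f = 107,600 − 73,900 = 33,700 kg; Δv = 277×9.8×ln(3.193) = 2714.6×1.1609 ≈ 3151 m/s.
Stage 2: m₀ = 26,360 kg, m_f = 26,360 − 19,300 = 7,060 kg; Δv = 318×9.8×ln(3.734) = 3116.4×1.3174 ≈ 4106 m/s.
Total Δv = 3151 + 4106 = 7257 m/s.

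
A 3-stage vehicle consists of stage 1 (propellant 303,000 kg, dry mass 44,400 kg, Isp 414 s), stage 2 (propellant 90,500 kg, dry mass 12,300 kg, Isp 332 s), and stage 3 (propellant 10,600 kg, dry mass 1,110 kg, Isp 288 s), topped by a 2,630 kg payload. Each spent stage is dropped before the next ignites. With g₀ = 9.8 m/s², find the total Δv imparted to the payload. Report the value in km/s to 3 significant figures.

Ignition mass of stage 1 = 303,000+44,400 + 90,500+12,300 + 10,600+1,110 + 2,630 = 464,540 kg.
Stage 1: m₀ = 464,540 kg, m_f = 464,540 − 303,000 = 161,540 kg; Δv = 414×9.8×ln(2.876) = 4057.2×1.0563 ≈ 4286 m/s.
Stage 2: m₀ = 117,140 kg, m_f = 117,140 − 90,500 = 26,640 kg; Δv = 332×9.8×ln(4.397) = 3253.6×1.4810 ≈ 4818 m/s.
Stage 3: m₀ = 14,340 kg, m_f = 14,340 − 10,600 = 3,740 kg; Δv = 288×9.8×ln(3.834) = 2822.4×1.3440 ≈ 3793 m/s.
Total Δv = 4286 + 4818 + 3793 = 12897 m/s.

Δv ≈ 12.9 km/s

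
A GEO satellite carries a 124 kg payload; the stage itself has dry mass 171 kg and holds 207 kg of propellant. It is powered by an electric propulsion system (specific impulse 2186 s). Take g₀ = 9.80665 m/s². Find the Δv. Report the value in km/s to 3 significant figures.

v_e = Isp · g₀ = 2186 × 9.80665 = 21437.3 m/s.
m₀ = payload + dry + propellant = 124 + 171 + 207 = 502 kg.
m_f = payload + dry = 124 + 171 = 295 kg.
Δv = v_e · ln(m₀/m_f) = 21437.3 × ln(1.702) = 21437.3 × 0.5316 ≈ 11396.6 m/s.

Δv ≈ 11.4 km/s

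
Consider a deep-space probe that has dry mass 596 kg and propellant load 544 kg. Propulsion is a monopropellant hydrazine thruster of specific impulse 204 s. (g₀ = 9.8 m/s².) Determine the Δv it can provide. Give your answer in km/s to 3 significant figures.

Δv ≈ 1.30 km/s

v_e = Isp · g₀ = 204 × 9.8 = 1999.2 m/s.
m₀ = m_dry + m_prop = 596 + 544 = 1,140 kg.
From the ideal rocket equation, Δv = v_e · ln(m₀/m_f) = 1999.2 × ln(1.913) = 1999.2 × 0.6485 ≈ 1296.6 m/s.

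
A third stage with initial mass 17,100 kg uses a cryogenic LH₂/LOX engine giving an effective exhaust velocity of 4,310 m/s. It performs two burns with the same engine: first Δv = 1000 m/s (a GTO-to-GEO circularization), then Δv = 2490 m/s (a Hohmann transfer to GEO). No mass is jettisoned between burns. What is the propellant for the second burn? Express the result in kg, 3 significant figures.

After the first burn: m = 17100 × exp(−1000/4310.0) = 17100 × 0.79293 = 13,559.1 kg.
After the second burn: m = 13,559.1 × exp(−2490/4310.0) = 13,559.1 × 0.56117 = 7,608.96 kg.
Second-burn propellant = 13,559.1 − 7,608.96 = 5,950.14 kg.

propellant for the second burn ≈ 5950 kg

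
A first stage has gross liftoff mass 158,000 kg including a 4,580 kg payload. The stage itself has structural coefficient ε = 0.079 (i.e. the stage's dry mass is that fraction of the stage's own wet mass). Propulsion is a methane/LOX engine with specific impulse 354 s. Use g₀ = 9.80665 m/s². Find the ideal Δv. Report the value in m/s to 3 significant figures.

Δv ≈ 7800 m/s

Stage wet mass = m₀ − payload = 158,000 − 4,580 = 153,420 kg.
Stage dry mass = ε × stage wet mass = 0.079 × 153,420 = 12,120.2 kg.
Burnout mass m_f = stage dry + payload = 12,120.2 + 4,580 = 16,700.2 kg.
v_e = Isp · g₀ = 354 × 9.80665 = 3471.6 m/s.
From the ideal rocket equation, Δv = v_e · ln(158,000/16,700.2) = 3471.6 × ln(9.461) = 3471.6 × 2.2472 ≈ 7801 m/s.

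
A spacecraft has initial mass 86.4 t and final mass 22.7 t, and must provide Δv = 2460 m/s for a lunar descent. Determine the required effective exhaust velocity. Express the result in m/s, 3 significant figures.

v_e ≈ 1840 m/s

ln(m₀/m_f) = ln(86400/22700) = ln(3.806) = 1.3366.
v_e = Δv / ln(m₀/m_f) = 2460 / 1.3366 = 1840.5 m/s.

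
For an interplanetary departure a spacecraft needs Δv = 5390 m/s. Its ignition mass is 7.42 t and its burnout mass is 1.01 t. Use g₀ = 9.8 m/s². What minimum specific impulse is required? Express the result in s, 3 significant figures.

Isp ≈ 276 s

ln(m₀/m_f) = ln(7420/1010) = ln(7.347) = 1.9942.
Rocket equation: v_e = Δv / ln(m₀/m_f) = 5390 / 1.9942 = 2702.8 m/s.
Isp = v_e / g₀ = 2702.8 / 9.8 = 275.8 s.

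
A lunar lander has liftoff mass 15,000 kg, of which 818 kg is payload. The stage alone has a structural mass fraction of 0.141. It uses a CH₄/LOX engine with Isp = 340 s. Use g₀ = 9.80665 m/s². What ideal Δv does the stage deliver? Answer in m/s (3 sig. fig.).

Stage wet mass = m₀ − payload = 15,000 − 818 = 14,182 kg.
Stage dry mass = ε × stage wet mass = 0.141 × 14,182 = 1,999.66 kg.
Burnout mass m_f = stage dry + payload = 1,999.66 + 818 = 2,817.66 kg.
v_e = Isp · g₀ = 340 × 9.80665 = 3334.3 m/s.
Using Δv = v_e ln(m₀/m_f): Δv = v_e · ln(15,000/2,817.66) = 3334.3 × ln(5.324) = 3334.3 × 1.6721 ≈ 5575 m/s.

Δv ≈ 5580 m/s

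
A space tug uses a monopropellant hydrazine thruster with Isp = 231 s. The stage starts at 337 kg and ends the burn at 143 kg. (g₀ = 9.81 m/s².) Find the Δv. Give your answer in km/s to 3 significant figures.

Δv ≈ 1.94 km/s

v_e = Isp · g₀ = 231 × 9.81 = 2266.1 m/s.
Using Δv = v_e ln(m₀/m_f): Δv = v_e · ln(m₀/m_f) = 2266.1 × ln(2.357) = 2266.1 × 0.8572 ≈ 1942.6 m/s.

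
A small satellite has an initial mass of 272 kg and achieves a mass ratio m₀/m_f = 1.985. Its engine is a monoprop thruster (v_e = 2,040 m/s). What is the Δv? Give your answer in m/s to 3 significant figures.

From the ideal rocket equation, Δv = v_e · ln(1.985) = 2040.0 × 0.6856 ≈ 1398.7 m/s.

Δv ≈ 1400 m/s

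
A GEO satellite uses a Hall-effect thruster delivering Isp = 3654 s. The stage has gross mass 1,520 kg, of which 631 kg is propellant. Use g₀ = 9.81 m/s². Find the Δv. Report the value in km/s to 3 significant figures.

Δv ≈ 19.2 km/s

v_e = Isp · g₀ = 3654 × 9.81 = 35845.7 m/s.
m_f = m₀ − m_prop = 1,520 − 631 = 889 kg.
By the Tsiolkovsky rocket equation, Δv = v_e · ln(m₀/m_f) = 35845.7 × ln(1.71) = 35845.7 × 0.5364 ≈ 19226.5 m/s.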